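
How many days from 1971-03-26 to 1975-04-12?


From 1971-03-26 to 1975-04-12
1971-03-26: days before March = 31 + 28 = 59 (1971 is not a leap year); day of year = 59 + 26 = 85
1975-04-12: days before April = 31 + 28 + 31 = 90 (1975 is not a leap year); day of year = 90 + 12 = 102
Rest of 1971: 365 - 85 = 280
Full years 1972 (366), 1973 (365), 1974 (365): 1096
Total = 280 + 1096 + 102 = 1478

1478 days


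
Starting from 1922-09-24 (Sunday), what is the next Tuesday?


Current: Sunday
Target: Tuesday
Days ahead: 2

Next Tuesday: 1922-09-26


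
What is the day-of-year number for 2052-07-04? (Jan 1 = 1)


Date: July 4, 2052
Days in months 1 through 6: 182
Plus 4 days in July

Day of year: 186


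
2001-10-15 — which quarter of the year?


Month: October (month 10)
Q1: Jan-Mar, Q2: Apr-Jun, Q3: Jul-Sep, Q4: Oct-Dec

Q4


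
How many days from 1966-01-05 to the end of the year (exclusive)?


Day of year: 5 of 365
Remaining = 365 - 5

360 days


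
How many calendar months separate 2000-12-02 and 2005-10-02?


From December 2000 to October 2005
5 years * 12 = 60 months, minus 2 months = 58

58 months


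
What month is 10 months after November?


November is month 11
11 + 10 = 21; wrap: 21 - 12 = 9

September


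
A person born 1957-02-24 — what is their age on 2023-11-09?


Birth: 1957-02-24
Reference: 2023-11-09
Year difference: 2023 - 1957 = 66

66 years old


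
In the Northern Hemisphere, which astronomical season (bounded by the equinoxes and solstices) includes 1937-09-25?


Date: September 25
Astronomical Autumn (approx.; exact equinox/solstice day varies by year): September 22 to December 20
September 25 falls within the Autumn window

Autumn


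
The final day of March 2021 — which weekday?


March 2021 has 31 days
Anchor: Jan 1, 2021. With p = 2021 - 1 = 2020: (p + p//4 - p//100 + p//400) mod 7 = (2020 + 505 - 20 + 5) mod 7 = 2510 mod 7 = 4 -> Friday (Mon=0 ... Sun=6)
Days before March (Jan-Feb): 59; March 1 index = (4 + 59) mod 7 = 0 -> Monday
Last day offset: 31 - 1 = 30 days
Weekday index = (0 + 30) mod 7 = 2

Wednesday, March 31


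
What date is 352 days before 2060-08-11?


Start: 2060-08-11, subtract 352 days
Back 11 days from August 11 reaches July 31, 2060 -> 341 left
July 2060 has 31 days -> back to June 30, 2060 -> 310 left
June 2060 has 30 days -> back to May 31, 2060 -> 280 left
May 2060 has 31 days -> back to April 30, 2060 -> 249 left
April 2060 has 30 days -> back to March 31, 2060 -> 219 left
March 2060 has 31 days -> back to February 29, 2060 -> 188 left
February 2060 has 29 days -> back to January 31, 2060 -> 159 left
January 2060 has 31 days -> back to December 31, 2059 -> 128 left
December 2059 has 31 days -> back to November 30, 2059 -> 97 left
November 2059 has 30 days -> back to October 31, 2059 -> 67 left
October 2059 has 31 days -> back to September 30, 2059 -> 36 left
September 2059 has 30 days -> back to August 31, 2059 -> 6 left
August 2059: 31 - 6 = 25 -> lands on August 25

Result: 2059-08-25


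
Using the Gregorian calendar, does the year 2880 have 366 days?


Gregorian leap year rule: divisible by 4, but not by 100, unless also by 400.
2880 is divisible by 4 but not 100 -> leap year

Yes


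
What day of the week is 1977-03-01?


Date: March 1, 1977
Anchor: Jan 1, 1977. With p = 1977 - 1 = 1976: (p + p//4 - p//100 + p//400) mod 7 = (1976 + 494 - 19 + 4) mod 7 = 2455 mod 7 = 5 -> Saturday (Mon=0 ... Sun=6)
Days before March (Jan-Feb): 59; offset = 59 + 1 - 1 = 59
Weekday index = (5 + 59) mod 7 = 1

Day of the week: Tuesday


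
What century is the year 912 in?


Century = (year - 1) // 100 + 1
= (912 - 1) // 100 + 1
= 911 // 100 + 1
= 9 + 1

10th century


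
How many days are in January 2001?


January 2001

31 days


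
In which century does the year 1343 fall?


Century = (year - 1) // 100 + 1
= (1343 - 1) // 100 + 1
= 1342 // 100 + 1
= 13 + 1

14th century


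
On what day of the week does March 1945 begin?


Target: March 1, 1945
Anchor: Jan 1, 1945. With p = 1945 - 1 = 1944: (p + p//4 - p//100 + p//400) mod 7 = (1944 + 486 - 19 + 4) mod 7 = 2415 mod 7 = 0 -> Monday (Mon=0 ... Sun=6)
Days before March (Jan-Feb): 59 days
Weekday index = (0 + 59) mod 7 = 3

Thursday


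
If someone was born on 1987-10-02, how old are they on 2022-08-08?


Birth: 1987-10-02
Reference: 2022-08-08
Year difference: 2022 - 1987 = 35
Birthday not yet reached in 2022, subtract 1

34 years old


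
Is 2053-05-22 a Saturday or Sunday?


Anchor: Jan 1, 2053. With p = 2053 - 1 = 2052: (p + p//4 - p//100 + p//400) mod 7 = (2052 + 513 - 20 + 5) mod 7 = 2550 mod 7 = 2 -> Wednesday (Mon=0 ... Sun=6)
Day of year: 142; offset = 141
Weekday index = (2 + 141) mod 7 = 3 -> Thursday
Weekend days: Saturday, Sunday

No


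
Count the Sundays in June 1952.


June 1952 has 30 days
Anchor: Jan 1, 1952. With p = 1952 - 1 = 1951: (p + p//4 - p//100 + p//400) mod 7 = (1951 + 487 - 19 + 4) mod 7 = 2423 mod 7 = 1 -> Tuesday (Mon=0 ... Sun=6)
Days before June (Jan-May): 152; June 1 index = (1 + 152) mod 7 = 6 -> Sunday
First Sunday is June 1
Sundays: 1, 8, 15, 22, 29

5 Sundays


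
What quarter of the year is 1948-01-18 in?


Month: January (month 1)
Q1: Jan-Mar, Q2: Apr-Jun, Q3: Jul-Sep, Q4: Oct-Dec

Q1


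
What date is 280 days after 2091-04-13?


Start: 2091-04-13, add 280 days
April 2091 has 30 days: 30 - 13 = 17 days to April 30 -> 263 left
May 2091 has 31 days -> 232 left
June 2091 has 30 days -> 202 left
July 2091 has 31 days -> 171 left
August 2091 has 31 days -> 140 left
September 2091 has 30 days -> 110 left
October 2091 has 31 days -> 79 left
November 2091 has 30 days -> 49 left
December 2091 has 31 days -> 18 left
January 2092: 18 <= 31 -> lands on January 18

Result: 2092-01-18


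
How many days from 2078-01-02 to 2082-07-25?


From 2078-01-02 to 2082-07-25
2078-01-02: day of year = 2
2082-07-25: days before July = 31 + 28 + 31 + 30 + 31 + 30 = 181 (2082 is not a leap year); day of year = 181 + 25 = 206
Rest of 2078: 365 - 2 = 363
Full years 2079 (365), 2080 (366), 2081 (365): 1096
Total = 363 + 1096 + 206 = 1665

1665 days


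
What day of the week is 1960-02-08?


Date: February 8, 1960
Anchor: Jan 1, 1960. With p = 1960 - 1 = 1959: (p + p//4 - p//100 + p//400) mod 7 = (1959 + 489 - 19 + 4) mod 7 = 2433 mod 7 = 4 -> Friday (Mon=0 ... Sun=6)
Days before February (Jan): 31; offset = 31 + 8 - 1 = 38
Weekday index = (4 + 38) mod 7 = 0

Day of the week: Monday


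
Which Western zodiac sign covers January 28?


Date: January 28
Conventional tropical zodiac dates: Aquarius from January 20 onward; Pisces starts February 19
January 28 falls within the Aquarius range

Aquarius


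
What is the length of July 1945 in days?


July 1945

31 days


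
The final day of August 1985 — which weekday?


August 1985 has 31 days
Anchor: Jan 1, 1985. With p = 1985 - 1 = 1984: (p + p//4 - p//100 + p//400) mod 7 = (1984 + 496 - 19 + 4) mod 7 = 2465 mod 7 = 1 -> Tuesday (Mon=0 ... Sun=6)
Days before August (Jan-Jul): 212; August 1 index = (1 + 212) mod 7 = 3 -> Thursday
Last day offset: 31 - 1 = 30 days
Weekday index = (3 + 30) mod 7 = 5

Saturday, August 31


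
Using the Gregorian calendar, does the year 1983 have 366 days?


Gregorian leap year rule: divisible by 4, but not by 100, unless also by 400.
1983 is not divisible by 4 -> not a leap year

No


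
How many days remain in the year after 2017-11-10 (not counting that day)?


Day of year: 314 of 365
Remaining = 365 - 314

51 days


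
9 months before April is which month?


April is month 4
4 - 9 = -5; wrap: -5 + 12 = 7

July


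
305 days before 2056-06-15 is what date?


Start: 2056-06-15, subtract 305 days
Back 15 days from June 15 reaches May 31, 2056 -> 290 left
May 2056 has 31 days -> back to April 30, 2056 -> 259 left
April 2056 has 30 days -> back to March 31, 2056 -> 229 left
March 2056 has 31 days -> back to February 29, 2056 -> 198 left
February 2056 has 29 days -> back to January 31, 2056 -> 169 left
January 2056 has 31 days -> back to December 31, 2055 -> 138 left
December 2055 has 31 days -> back to November 30, 2055 -> 107 left
November 2055 has 30 days -> back to October 31, 2055 -> 77 left
October 2055 has 31 days -> back to September 30, 2055 -> 46 left
September 2055 has 30 days -> back to August 31, 2055 -> 16 left
August 2055: 31 - 16 = 15 -> lands on August 15

Result: 2055-08-15


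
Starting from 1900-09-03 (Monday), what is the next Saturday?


Current: Monday
Target: Saturday
Days ahead: 5

Next Saturday: 1900-09-08


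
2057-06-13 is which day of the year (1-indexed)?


Date: June 13, 2057
Days in months 1 through 5: 151
Plus 13 days in June

Day of year: 164


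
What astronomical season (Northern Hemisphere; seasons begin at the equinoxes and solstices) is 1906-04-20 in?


Date: April 20
Astronomical Spring (approx.; exact equinox/solstice day varies by year): March 20 to June 20
April 20 falls within the Spring window

Spring


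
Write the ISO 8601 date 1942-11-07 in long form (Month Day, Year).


ISO 1942-11-07 parses as year=1942, month=11, day=07
Month 11 -> November

November 7, 1942


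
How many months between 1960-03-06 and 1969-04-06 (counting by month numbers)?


From March 1960 to April 1969
9 years * 12 = 108 months, plus 1 month = 109

109 months


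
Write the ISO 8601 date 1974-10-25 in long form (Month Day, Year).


ISO 1974-10-25 parses as year=1974, month=10, day=25
Month 10 -> October

October 25, 1974


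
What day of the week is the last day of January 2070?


January 2070 has 31 days
Anchor: Jan 1, 2070. With p = 2070 - 1 = 2069: (p + p//4 - p//100 + p//400) mod 7 = (2069 + 517 - 20 + 5) mod 7 = 2571 mod 7 = 2 -> Wednesday (Mon=0 ... Sun=6)
January 1 is the anchor itself -> Wednesday
Last day offset: 31 - 1 = 30 days
Weekday index = (2 + 30) mod 7 = 4

Friday, January 31


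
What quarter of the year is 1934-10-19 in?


Month: October (month 10)
Q1: Jan-Mar, Q2: Apr-Jun, Q3: Jul-Sep, Q4: Oct-Dec

Q4


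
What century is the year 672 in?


Century = (year - 1) // 100 + 1
= (672 - 1) // 100 + 1
= 671 // 100 + 1
= 6 + 1

7th century


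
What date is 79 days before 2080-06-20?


Start: 2080-06-20, subtract 79 days
Back 20 days from June 20 reaches May 31, 2080 -> 59 left
May 2080 has 31 days -> back to April 30, 2080 -> 28 left
April 2080: 30 - 28 = 2 -> lands on April 2

Result: 2080-04-02


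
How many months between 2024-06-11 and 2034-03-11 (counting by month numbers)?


From June 2024 to March 2034
10 years * 12 = 120 months, minus 3 months = 117

117 months


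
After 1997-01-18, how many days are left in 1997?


Day of year: 18 of 365
Remaining = 365 - 18

347 days


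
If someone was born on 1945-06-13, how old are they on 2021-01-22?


Birth: 1945-06-13
Reference: 2021-01-22
Year difference: 2021 - 1945 = 76
Birthday not yet reached in 2021, subtract 1

75 years old


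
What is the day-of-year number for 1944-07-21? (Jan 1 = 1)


Date: July 21, 1944
Days in months 1 through 6: 182
Plus 21 days in July

Day of year: 203


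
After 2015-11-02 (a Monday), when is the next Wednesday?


Current: Monday
Target: Wednesday
Days ahead: 2

Next Wednesday: 2015-11-04


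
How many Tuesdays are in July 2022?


July 2022 has 31 days
Anchor: Jan 1, 2022. With p = 2022 - 1 = 2021: (p + p//4 - p//100 + p//400) mod 7 = (2021 + 505 - 20 + 5) mod 7 = 2511 mod 7 = 5 -> Saturday (Mon=0 ... Sun=6)
Days before July (Jan-Jun): 181; July 1 index = (5 + 181) mod 7 = 4 -> Friday
First Tuesday is July 5
Tuesdays: 5, 12, 19, 26

4 Tuesdays


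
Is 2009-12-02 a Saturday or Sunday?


Anchor: Jan 1, 2009. With p = 2009 - 1 = 2008: (p + p//4 - p//100 + p//400) mod 7 = (2008 + 502 - 20 + 5) mod 7 = 2495 mod 7 = 3 -> Thursday (Mon=0 ... Sun=6)
Day of year: 336; offset = 335
Weekday index = (3 + 335) mod 7 = 2 -> Wednesday
Weekend days: Saturday, Sunday

No


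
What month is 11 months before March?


March is month 3
3 - 11 = -8; wrap: -8 + 12 = 4

April


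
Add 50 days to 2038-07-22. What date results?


Start: 2038-07-22, add 50 days
July 2038 has 31 days: 31 - 22 = 9 days to July 31 -> 41 left
August 2038 has 31 days -> 10 left
September 2038: 10 <= 30 -> lands on September 10

Result: 2038-09-10


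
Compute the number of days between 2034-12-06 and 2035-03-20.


From 2034-12-06 to 2035-03-20
2034-12-06: days before December = 31 + 28 + 31 + 30 + 31 + 30 + 31 + 31 + 30 + 31 + 30 = 334 (2034 is not a leap year); day of year = 334 + 6 = 340
2035-03-20: days before March = 31 + 28 = 59 (2035 is not a leap year); day of year = 59 + 20 = 79
Rest of 2034: 365 - 340 = 25
Total = 25 + 79 = 104

104 days


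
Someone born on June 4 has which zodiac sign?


Date: June 4
Conventional tropical zodiac dates: Gemini from May 21 onward; Cancer starts June 21
June 4 falls within the Gemini range

Gemini


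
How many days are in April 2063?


April 2063

30 days


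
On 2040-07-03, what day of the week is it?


Date: July 3, 2040
Anchor: Jan 1, 2040. With p = 2040 - 1 = 2039: (p + p//4 - p//100 + p//400) mod 7 = (2039 + 509 - 20 + 5) mod 7 = 2533 mod 7 = 6 -> Sunday (Mon=0 ... Sun=6)
Days before July (Jan-Jun): 182; offset = 182 + 3 - 1 = 184
Weekday index = (6 + 184) mod 7 = 1

Day of the week: Tuesday


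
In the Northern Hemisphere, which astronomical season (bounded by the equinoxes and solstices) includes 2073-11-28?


Date: November 28
Astronomical Autumn (approx.; exact equinox/solstice day varies by year): September 22 to December 20
November 28 falls within the Autumn window

Autumn


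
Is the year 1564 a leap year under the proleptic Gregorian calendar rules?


Gregorian leap year rule: divisible by 4, but not by 100, unless also by 400.
1564 is divisible by 4 but not 100 -> leap year

Yes


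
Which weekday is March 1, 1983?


Target: March 1, 1983
Anchor: Jan 1, 1983. With p = 1983 - 1 = 1982: (p + p//4 - p//100 + p//400) mod 7 = (1982 + 495 - 19 + 4) mod 7 = 2462 mod 7 = 5 -> Saturday (Mon=0 ... Sun=6)
Days before March (Jan-Feb): 59 days
Weekday index = (5 + 59) mod 7 = 1

Tuesday


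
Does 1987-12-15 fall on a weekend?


Anchor: Jan 1, 1987. With p = 1987 - 1 = 1986: (p + p//4 - p//100 + p//400) mod 7 = (1986 + 496 - 19 + 4) mod 7 = 2467 mod 7 = 3 -> Thursday (Mon=0 ... Sun=6)
Day of year: 349; offset = 348
Weekday index = (3 + 348) mod 7 = 1 -> Tuesday
Weekend days: Saturday, Sunday

No


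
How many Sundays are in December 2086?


December 2086 has 31 days
Anchor: Jan 1, 2086. With p = 2086 - 1 = 2085: (p + p//4 - p//100 + p//400) mod 7 = (2085 + 521 - 20 + 5) mod 7 = 2591 mod 7 = 1 -> Tuesday (Mon=0 ... Sun=6)
Days before December (Jan-Nov): 334; December 1 index = (1 + 334) mod 7 = 6 -> Sunday
First Sunday is December 1
Sundays: 1, 8, 15, 22, 29

5 Sundays


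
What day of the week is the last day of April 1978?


April 1978 has 30 days
Anchor: Jan 1, 1978. With p = 1978 - 1 = 1977: (p + p//4 - p//100 + p//400) mod 7 = (1977 + 494 - 19 + 4) mod 7 = 2456 mod 7 = 6 -> Sunday (Mon=0 ... Sun=6)
Days before April (Jan-Mar): 90; April 1 index = (6 + 90) mod 7 = 5 -> Saturday
Last day offset: 30 - 1 = 29 days
Weekday index = (5 + 29) mod 7 = 6

Sunday, April 30


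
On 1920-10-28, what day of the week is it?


Date: October 28, 1920
Anchor: Jan 1, 1920. With p = 1920 - 1 = 1919: (p + p//4 - p//100 + p//400) mod 7 = (1919 + 479 - 19 + 4) mod 7 = 2383 mod 7 = 3 -> Thursday (Mon=0 ... Sun=6)
Days before October (Jan-Sep): 274; offset = 274 + 28 - 1 = 301
Weekday index = (3 + 301) mod 7 = 3

Day of the week: Thursday


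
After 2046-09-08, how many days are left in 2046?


Day of year: 251 of 365
Remaining = 365 - 251

114 days


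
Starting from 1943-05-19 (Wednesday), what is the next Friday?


Current: Wednesday
Target: Friday
Days ahead: 2

Next Friday: 1943-05-21


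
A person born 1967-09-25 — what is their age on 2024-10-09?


Birth: 1967-09-25
Reference: 2024-10-09
Year difference: 2024 - 1967 = 57

57 years old


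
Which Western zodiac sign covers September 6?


Date: September 6
Conventional tropical zodiac dates: Virgo from August 23 onward; Libra starts September 23
September 6 falls within the Virgo range

Virgo


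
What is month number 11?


Month 11 of 12

November


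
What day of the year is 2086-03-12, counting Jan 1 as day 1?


Date: March 12, 2086
Days in months 1 through 2: 59
Plus 12 days in March

Day of year: 71


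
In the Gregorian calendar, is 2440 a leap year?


Gregorian leap year rule: divisible by 4, but not by 100, unless also by 400.
2440 is divisible by 4 but not 100 -> leap year

Yes


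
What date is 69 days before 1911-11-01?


Start: 1911-11-01, subtract 69 days
Back 1 day from November 1 reaches October 31, 1911 -> 68 left
October 1911 has 31 days -> back to September 30, 1911 -> 37 left
September 1911 has 30 days -> back to August 31, 1911 -> 7 left
August 1911: 31 - 7 = 24 -> lands on August 24

Result: 1911-08-24


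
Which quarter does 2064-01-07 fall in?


Month: January (month 1)
Q1: Jan-Mar, Q2: Apr-Jun, Q3: Jul-Sep, Q4: Oct-Dec

Q1


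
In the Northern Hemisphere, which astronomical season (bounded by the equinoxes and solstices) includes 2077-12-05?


Date: December 5
Astronomical Autumn (approx.; exact equinox/solstice day varies by year): September 22 to December 20
December 5 falls within the Autumn window

Autumn


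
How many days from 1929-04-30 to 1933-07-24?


From 1929-04-30 to 1933-07-24
1929-04-30: days before April = 31 + 28 + 31 = 90 (1929 is not a leap year); day of year = 90 + 30 = 120
1933-07-24: days before July = 31 + 28 + 31 + 30 + 31 + 30 = 181 (1933 is not a leap year); day of year = 181 + 24 = 205
Rest of 1929: 365 - 120 = 245
Full years 1930 (365), 1931 (365), 1932 (366): 1096
Total = 245 + 1096 + 205 = 1546

1546 days


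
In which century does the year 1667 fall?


Century = (year - 1) // 100 + 1
= (1667 - 1) // 100 + 1
= 1666 // 100 + 1
= 16 + 1

17th century


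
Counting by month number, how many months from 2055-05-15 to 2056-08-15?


From May 2055 to August 2056
1 year * 12 = 12 months, plus 3 months = 15

15 months


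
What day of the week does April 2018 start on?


Target: April 1, 2018
Anchor: Jan 1, 2018. With p = 2018 - 1 = 2017: (p + p//4 - p//100 + p//400) mod 7 = (2017 + 504 - 20 + 5) mod 7 = 2506 mod 7 = 0 -> Monday (Mon=0 ... Sun=6)
Days before April (Jan-Mar): 90 days
Weekday index = (0 + 90) mod 7 = 6

Sunday


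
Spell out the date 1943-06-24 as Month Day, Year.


ISO 1943-06-24 parses as year=1943, month=06, day=24
Month 6 -> June

June 24, 1943


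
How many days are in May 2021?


May 2021

31 days


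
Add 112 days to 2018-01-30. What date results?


Start: 2018-01-30, add 112 days
January 2018 has 31 days: 31 - 30 = 1 day to January 31 -> 111 left
February 2018 has 28 days -> 83 left
March 2018 has 31 days -> 52 left
April 2018 has 30 days -> 22 left
May 2018: 22 <= 31 -> lands on May 22

Result: 2018-05-22


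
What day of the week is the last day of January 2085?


January 2085 has 31 days
Anchor: Jan 1, 2085. With p = 2085 - 1 = 2084: (p + p//4 - p//100 + p//400) mod 7 = (2084 + 521 - 20 + 5) mod 7 = 2590 mod 7 = 0 -> Monday (Mon=0 ... Sun=6)
January 1 is the anchor itself -> Monday
Last day offset: 31 - 1 = 30 days
Weekday index = (0 + 30) mod 7 = 2

Wednesday, January 31


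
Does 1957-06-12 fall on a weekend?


Anchor: Jan 1, 1957. With p = 1957 - 1 = 1956: (p + p//4 - p//100 + p//400) mod 7 = (1956 + 489 - 19 + 4) mod 7 = 2430 mod 7 = 1 -> Tuesday (Mon=0 ... Sun=6)
Day of year: 163; offset = 162
Weekday index = (1 + 162) mod 7 = 2 -> Wednesday
Weekend days: Saturday, Sunday

No


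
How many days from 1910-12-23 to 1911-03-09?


From 1910-12-23 to 1911-03-09
1910-12-23: days before December = 31 + 28 + 31 + 30 + 31 + 30 + 31 + 31 + 30 + 31 + 30 = 334 (1910 is not a leap year); day of year = 334 + 23 = 357
1911-03-09: days before March = 31 + 28 = 59 (1911 is not a leap year); day of year = 59 + 9 = 68
Rest of 1910: 365 - 357 = 8
Total = 8 + 68 = 76

76 days


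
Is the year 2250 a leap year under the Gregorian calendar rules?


Gregorian leap year rule: divisible by 4, but not by 100, unless also by 400.
2250 is not divisible by 4 -> not a leap year

No


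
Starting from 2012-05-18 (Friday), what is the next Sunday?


Current: Friday
Target: Sunday
Days ahead: 2

Next Sunday: 2012-05-20


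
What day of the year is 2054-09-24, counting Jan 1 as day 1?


Date: September 24, 2054
Days in months 1 through 8: 243
Plus 24 days in September

Day of year: 267


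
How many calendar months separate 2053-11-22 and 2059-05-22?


From November 2053 to May 2059
6 years * 12 = 72 months, minus 6 months = 66

66 months


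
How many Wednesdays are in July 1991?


July 1991 has 31 days
Anchor: Jan 1, 1991. With p = 1991 - 1 = 1990: (p + p//4 - p//100 + p//400) mod 7 = (1990 + 497 - 19 + 4) mod 7 = 2472 mod 7 = 1 -> Tuesday (Mon=0 ... Sun=6)
Days before July (Jan-Jun): 181; July 1 index = (1 + 181) mod 7 = 0 -> Monday
First Wednesday is July 3
Wednesdays: 3, 10, 17, 24, 31

5 Wednesdays


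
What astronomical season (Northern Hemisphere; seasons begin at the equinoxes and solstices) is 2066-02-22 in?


Date: February 22
Astronomical Winter (approx.; exact equinox/solstice day varies by year): December 21 to March 19
February 22 falls within the Winter window

Winter


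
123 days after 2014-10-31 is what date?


Start: 2014-10-31, add 123 days
October 31 is the last day of October 2014 -> 123 left
November 2014 has 30 days -> 93 left
December 2014 has 31 days -> 62 left
January 2015 has 31 days -> 31 left
February 2015 has 28 days -> 3 left
March 2015: 3 <= 31 -> lands on March 3

Result: 2015-03-03


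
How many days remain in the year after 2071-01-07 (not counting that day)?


Day of year: 7 of 365
Remaining = 365 - 7

358 days


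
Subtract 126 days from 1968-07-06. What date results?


Start: 1968-07-06, subtract 126 days
Back 6 days from July 6 reaches June 30, 1968 -> 120 left
June 1968 has 30 days -> back to May 31, 1968 -> 90 left
May 1968 has 31 days -> back to April 30, 1968 -> 59 left
April 1968 has 30 days -> back to March 31, 1968 -> 29 left
March 1968: 31 - 29 = 2 -> lands on March 2

Result: 1968-03-02


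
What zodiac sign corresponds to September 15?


Date: September 15
Conventional tropical zodiac dates: Virgo from August 23 onward; Libra starts September 23
September 15 falls within the Virgo range

Virgo


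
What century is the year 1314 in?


Century = (year - 1) // 100 + 1
= (1314 - 1) // 100 + 1
= 1313 // 100 + 1
= 13 + 1

14th century


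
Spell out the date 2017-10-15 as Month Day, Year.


ISO 2017-10-15 parses as year=2017, month=10, day=15
Month 10 -> October

October 15, 2017


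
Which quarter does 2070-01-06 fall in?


Month: January (month 1)
Q1: Jan-Mar, Q2: Apr-Jun, Q3: Jul-Sep, Q4: Oct-Dec

Q1


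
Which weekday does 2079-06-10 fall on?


Date: June 10, 2079
Anchor: Jan 1, 2079. With p = 2079 - 1 = 2078: (p + p//4 - p//100 + p//400) mod 7 = (2078 + 519 - 20 + 5) mod 7 = 2582 mod 7 = 6 -> Sunday (Mon=0 ... Sun=6)
Days before June (Jan-May): 151; offset = 151 + 10 - 1 = 160
Weekday index = (6 + 160) mod 7 = 5

Day of the week: Saturday


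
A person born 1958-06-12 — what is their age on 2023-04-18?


Birth: 1958-06-12
Reference: 2023-04-18
Year difference: 2023 - 1958 = 65
Birthday not yet reached in 2023, subtract 1

64 years old


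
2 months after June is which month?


June is month 6
6 + 2 = 8

August


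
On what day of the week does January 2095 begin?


Target: January 1, 2095
Anchor: Jan 1, 2095. With p = 2095 - 1 = 2094: (p + p//4 - p//100 + p//400) mod 7 = (2094 + 523 - 20 + 5) mod 7 = 2602 mod 7 = 5 -> Saturday (Mon=0 ... Sun=6)
Offset from anchor: 0 days
Weekday index = (5 + 0) mod 7 = 5

Saturday


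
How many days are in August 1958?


August 1958

31 days


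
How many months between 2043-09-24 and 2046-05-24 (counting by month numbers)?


From September 2043 to May 2046
3 years * 12 = 36 months, minus 4 months = 32

32 months


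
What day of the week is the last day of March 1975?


March 1975 has 31 days
Anchor: Jan 1, 1975. With p = 1975 - 1 = 1974: (p + p//4 - p//100 + p//400) mod 7 = (1974 + 493 - 19 + 4) mod 7 = 2452 mod 7 = 2 -> Wednesday (Mon=0 ... Sun=6)
Days before March (Jan-Feb): 59; March 1 index = (2 + 59) mod 7 = 5 -> Saturday
Last day offset: 31 - 1 = 30 days
Weekday index = (5 + 30) mod 7 = 0

Monday, March 31


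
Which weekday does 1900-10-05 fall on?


Date: October 5, 1900
Anchor: Jan 1, 1900. With p = 1900 - 1 = 1899: (p + p//4 - p//100 + p//400) mod 7 = (1899 + 474 - 18 + 4) mod 7 = 2359 mod 7 = 0 -> Monday (Mon=0 ... Sun=6)
Days before October (Jan-Sep): 273; offset = 273 + 5 - 1 = 277
Weekday index = (0 + 277) mod 7 = 4

Day of the week: Friday


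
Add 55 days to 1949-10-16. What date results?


Start: 1949-10-16, add 55 days
October 1949 has 31 days: 31 - 16 = 15 days to October 31 -> 40 left
November 1949 has 30 days -> 10 left
December 1949: 10 <= 31 -> lands on December 10

Result: 1949-12-10


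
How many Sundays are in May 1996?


May 1996 has 31 days
Anchor: Jan 1, 1996. With p = 1996 - 1 = 1995: (p + p//4 - p//100 + p//400) mod 7 = (1995 + 498 - 19 + 4) mod 7 = 2478 mod 7 = 0 -> Monday (Mon=0 ... Sun=6)
Days before May (Jan-Apr): 121; May 1 index = (0 + 121) mod 7 = 2 -> Wednesday
First Sunday is May 5
Sundays: 5, 12, 19, 26

4 Sundays


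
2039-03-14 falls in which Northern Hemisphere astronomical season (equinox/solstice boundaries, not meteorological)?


Date: March 14
Astronomical Winter (approx.; exact equinox/solstice day varies by year): December 21 to March 19
March 14 falls within the Winter window

Winter


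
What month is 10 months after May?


May is month 5
5 + 10 = 15; wrap: 15 - 12 = 3

March


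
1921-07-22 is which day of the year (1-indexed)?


Date: July 22, 1921
Days in months 1 through 6: 181
Plus 22 days in July

Day of year: 203


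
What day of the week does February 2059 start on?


Target: February 1, 2059
Anchor: Jan 1, 2059. With p = 2059 - 1 = 2058: (p + p//4 - p//100 + p//400) mod 7 = (2058 + 514 - 20 + 5) mod 7 = 2557 mod 7 = 2 -> Wednesday (Mon=0 ... Sun=6)
Days before February (Jan): 31 days
Weekday index = (2 + 31) mod 7 = 5

Saturday


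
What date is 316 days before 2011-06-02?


Start: 2011-06-02, subtract 316 days
Back 2 days from June 2 reaches May 31, 2011 -> 314 left
May 2011 has 31 days -> back to April 30, 2011 -> 283 left
April 2011 has 30 days -> back to March 31, 2011 -> 253 left
March 2011 has 31 days -> back to February 28, 2011 -> 222 left
February 2011 has 28 days -> back to January 31, 2011 -> 194 left
January 2011 has 31 days -> back to December 31, 2010 -> 163 left
December 2010 has 31 days -> back to November 30, 2010 -> 132 left
November 2010 has 30 days -> back to October 31, 2010 -> 102 left
October 2010 has 31 days -> back to September 30, 2010 -> 71 left
September 2010 has 30 days -> back to August 31, 2010 -> 41 left
August 2010 has 31 days -> back to July 31, 2010 -> 10 left
July 2010: 31 - 10 = 21 -> lands on July 21

Result: 2010-07-21


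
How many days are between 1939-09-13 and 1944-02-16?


From 1939-09-13 to 1944-02-16
1939-09-13: days before September = 31 + 28 + 31 + 30 + 31 + 30 + 31 + 31 = 243 (1939 is not a leap year); day of year = 243 + 13 = 256
1944-02-16: days before February = 31; day of year = 31 + 16 = 47
Rest of 1939: 365 - 256 = 109
Full years 1940 (366), 1941 (365), 1942 (365), 1943 (365): 1461
Total = 109 + 1461 + 47 = 1617

1617 days


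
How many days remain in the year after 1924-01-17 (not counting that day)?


Day of year: 17 of 366
Remaining = 366 - 17

349 days


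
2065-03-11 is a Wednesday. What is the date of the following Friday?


Current: Wednesday
Target: Friday
Days ahead: 2

Next Friday: 2065-03-13


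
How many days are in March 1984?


March 1984

31 days


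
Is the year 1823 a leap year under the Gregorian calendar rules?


Gregorian leap year rule: divisible by 4, but not by 100, unless also by 400.
1823 is not divisible by 4 -> not a leap year

No


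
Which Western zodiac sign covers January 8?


Date: January 8
Conventional tropical zodiac dates: Capricorn from December 22 onward; Aquarius starts January 20
January 8 falls within the Capricorn range

Capricorn


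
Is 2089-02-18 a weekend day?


Anchor: Jan 1, 2089. With p = 2089 - 1 = 2088: (p + p//4 - p//100 + p//400) mod 7 = (2088 + 522 - 20 + 5) mod 7 = 2595 mod 7 = 5 -> Saturday (Mon=0 ... Sun=6)
Day of year: 49; offset = 48
Weekday index = (5 + 48) mod 7 = 4 -> Friday
Weekend days: Saturday, Sunday

No


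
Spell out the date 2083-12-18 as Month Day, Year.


ISO 2083-12-18 parses as year=2083, month=12, day=18
Month 12 -> December

December 18, 2083


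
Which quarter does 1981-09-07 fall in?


Month: September (month 9)
Q1: Jan-Mar, Q2: Apr-Jun, Q3: Jul-Sep, Q4: Oct-Dec

Q3


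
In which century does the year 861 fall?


Century = (year - 1) // 100 + 1
= (861 - 1) // 100 + 1
= 860 // 100 + 1
= 8 + 1

9th century


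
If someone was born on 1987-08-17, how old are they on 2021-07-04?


Birth: 1987-08-17
Reference: 2021-07-04
Year difference: 2021 - 1987 = 34
Birthday not yet reached in 2021, subtract 1

33 years old


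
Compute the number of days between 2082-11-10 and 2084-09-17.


From 2082-11-10 to 2084-09-17
2082-11-10: days before November = 31 + 28 + 31 + 30 + 31 + 30 + 31 + 31 + 30 + 31 = 304 (2082 is not a leap year); day of year = 304 + 10 = 314
2084-09-17: days before September = 31 + 29 + 31 + 30 + 31 + 30 + 31 + 31 = 244 (2084 is a leap year); day of year = 244 + 17 = 261
Rest of 2082: 365 - 314 = 51
Full years 2083 (365): 365
Total = 51 + 365 + 261 = 677

677 days


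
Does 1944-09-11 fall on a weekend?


Anchor: Jan 1, 1944. With p = 1944 - 1 = 1943: (p + p//4 - p//100 + p//400) mod 7 = (1943 + 485 - 19 + 4) mod 7 = 2413 mod 7 = 5 -> Saturday (Mon=0 ... Sun=6)
Day of year: 255; offset = 254
Weekday index = (5 + 254) mod 7 = 0 -> Monday
Weekend days: Saturday, Sunday

No


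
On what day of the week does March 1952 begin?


Target: March 1, 1952
Anchor: Jan 1, 1952. With p = 1952 - 1 = 1951: (p + p//4 - p//100 + p//400) mod 7 = (1951 + 487 - 19 + 4) mod 7 = 2423 mod 7 = 1 -> Tuesday (Mon=0 ... Sun=6)
Days before March (Jan-Feb): 60 days
Weekday index = (1 + 60) mod 7 = 5

Saturday


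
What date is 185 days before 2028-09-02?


Start: 2028-09-02, subtract 185 days
Back 2 days from September 2 reaches August 31, 2028 -> 183 left
August 2028 has 31 days -> back to July 31, 2028 -> 152 left
July 2028 has 31 days -> back to June 30, 2028 -> 121 left
June 2028 has 30 days -> back to May 31, 2028 -> 91 left
May 2028 has 31 days -> back to April 30, 2028 -> 60 left
April 2028 has 30 days -> back to March 31, 2028 -> 30 left
March 2028: 31 - 30 = 1 -> lands on March 1

Result: 2028-03-01


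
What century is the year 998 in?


Century = (year - 1) // 100 + 1
= (998 - 1) // 100 + 1
= 997 // 100 + 1
= 9 + 1

10th century


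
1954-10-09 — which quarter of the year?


Month: October (month 10)
Q1: Jan-Mar, Q2: Apr-Jun, Q3: Jul-Sep, Q4: Oct-Dec

Q4


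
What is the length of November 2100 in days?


November 2100

30 days


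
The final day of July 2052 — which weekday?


July 2052 has 31 days
Anchor: Jan 1, 2052. With p = 2052 - 1 = 2051: (p + p//4 - p//100 + p//400) mod 7 = (2051 + 512 - 20 + 5) mod 7 = 2548 mod 7 = 0 -> Monday (Mon=0 ... Sun=6)
Days before July (Jan-Jun): 182; July 1 index = (0 + 182) mod 7 = 0 -> Monday
Last day offset: 31 - 1 = 30 days
Weekday index = (0 + 30) mod 7 = 2

Wednesday, July 31


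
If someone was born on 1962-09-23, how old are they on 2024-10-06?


Birth: 1962-09-23
Reference: 2024-10-06
Year difference: 2024 - 1962 = 62

62 years old


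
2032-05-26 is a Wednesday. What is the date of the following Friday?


Current: Wednesday
Target: Friday
Days ahead: 2

Next Friday: 2032-05-28


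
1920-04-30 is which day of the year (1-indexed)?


Date: April 30, 1920
Days in months 1 through 3: 91
Plus 30 days in April

Day of year: 121


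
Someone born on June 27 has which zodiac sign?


Date: June 27
Conventional tropical zodiac dates: Cancer from June 21 onward; Leo starts July 23
June 27 falls within the Cancer range

Cancer


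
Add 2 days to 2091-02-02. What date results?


Start: 2091-02-02, add 2 days
February 2091 has 28 days; 2 + 2 = 4 stays within February

Result: 2091-02-04


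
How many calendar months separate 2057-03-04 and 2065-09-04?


From March 2057 to September 2065
8 years * 12 = 96 months, plus 6 months = 102

102 months


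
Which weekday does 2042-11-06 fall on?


Date: November 6, 2042
Anchor: Jan 1, 2042. With p = 2042 - 1 = 2041: (p + p//4 - p//100 + p//400) mod 7 = (2041 + 510 - 20 + 5) mod 7 = 2536 mod 7 = 2 -> Wednesday (Mon=0 ... Sun=6)
Days before November (Jan-Oct): 304; offset = 304 + 6 - 1 = 309
Weekday index = (2 + 309) mod 7 = 3

Day of the week: Thursday


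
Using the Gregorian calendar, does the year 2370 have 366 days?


Gregorian leap year rule: divisible by 4, but not by 100, unless also by 400.
2370 is not divisible by 4 -> not a leap year

No


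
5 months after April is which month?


April is month 4
4 + 5 = 9

September


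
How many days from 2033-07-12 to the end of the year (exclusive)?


Day of year: 193 of 365
Remaining = 365 - 193

172 days


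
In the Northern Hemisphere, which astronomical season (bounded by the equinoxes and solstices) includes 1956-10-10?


Date: October 10
Astronomical Autumn (approx.; exact equinox/solstice day varies by year): September 22 to December 20
October 10 falls within the Autumn window

Autumn


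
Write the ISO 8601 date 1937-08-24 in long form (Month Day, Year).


ISO 1937-08-24 parses as year=1937, month=08, day=24
Month 8 -> August

August 24, 1937


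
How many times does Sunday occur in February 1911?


February 1911 has 28 days
Anchor: Jan 1, 1911. With p = 1911 - 1 = 1910: (p + p//4 - p//100 + p//400) mod 7 = (1910 + 477 - 19 + 4) mod 7 = 2372 mod 7 = 6 -> Sunday (Mon=0 ... Sun=6)
Days before February (Jan): 31; February 1 index = (6 + 31) mod 7 = 2 -> Wednesday
First Sunday is February 5
Sundays: 5, 12, 19, 26

4 Sundays


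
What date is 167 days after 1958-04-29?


Start: 1958-04-29, add 167 days
April 1958 has 30 days: 30 - 29 = 1 day to April 30 -> 166 left
May 1958 has 31 days -> 135 left
June 1958 has 30 days -> 105 left
July 1958 has 31 days -> 74 left
August 1958 has 31 days -> 43 left
September 1958 has 30 days -> 13 left
October 1958: 13 <= 31 -> lands on October 13

Result: 1958-10-13


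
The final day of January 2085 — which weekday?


January 2085 has 31 days
Anchor: Jan 1, 2085. With p = 2085 - 1 = 2084: (p + p//4 - p//100 + p//400) mod 7 = (2084 + 521 - 20 + 5) mod 7 = 2590 mod 7 = 0 -> Monday (Mon=0 ... Sun=6)
January 1 is the anchor itself -> Monday
Last day offset: 31 - 1 = 30 days
Weekday index = (0 + 30) mod 7 = 2

Wednesday, January 31


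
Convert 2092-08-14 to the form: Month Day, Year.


ISO 2092-08-14 parses as year=2092, month=08, day=14
Month 8 -> August

August 14, 2092


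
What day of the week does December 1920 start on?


Target: December 1, 1920
Anchor: Jan 1, 1920. With p = 1920 - 1 = 1919: (p + p//4 - p//100 + p//400) mod 7 = (1919 + 479 - 19 + 4) mod 7 = 2383 mod 7 = 3 -> Thursday (Mon=0 ... Sun=6)
Days before December (Jan-Nov): 335 days
Weekday index = (3 + 335) mod 7 = 2

Wednesday


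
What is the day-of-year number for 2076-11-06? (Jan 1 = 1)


Date: November 6, 2076
Days in months 1 through 10: 305
Plus 6 days in November

Day of year: 311


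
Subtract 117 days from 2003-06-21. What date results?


Start: 2003-06-21, subtract 117 days
Back 21 days from June 21 reaches May 31, 2003 -> 96 left
May 2003 has 31 days -> back to April 30, 2003 -> 65 left
April 2003 has 30 days -> back to March 31, 2003 -> 35 left
March 2003 has 31 days -> back to February 28, 2003 -> 4 left
February 2003: 28 - 4 = 24 -> lands on February 24

Result: 2003-02-24


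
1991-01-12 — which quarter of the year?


Month: January (month 1)
Q1: Jan-Mar, Q2: Apr-Jun, Q3: Jul-Sep, Q4: Oct-Dec

Q1


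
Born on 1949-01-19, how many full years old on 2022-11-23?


Birth: 1949-01-19
Reference: 2022-11-23
Year difference: 2022 - 1949 = 73

73 years old


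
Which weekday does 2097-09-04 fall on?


Date: September 4, 2097
Anchor: Jan 1, 2097. With p = 2097 - 1 = 2096: (p + p//4 - p//100 + p//400) mod 7 = (2096 + 524 - 20 + 5) mod 7 = 2605 mod 7 = 1 -> Tuesday (Mon=0 ... Sun=6)
Days before September (Jan-Aug): 243; offset = 243 + 4 - 1 = 246
Weekday index = (1 + 246) mod 7 = 2

Day of the week: Wednesday


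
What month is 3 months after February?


February is month 2
2 + 3 = 5

May


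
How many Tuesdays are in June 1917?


June 1917 has 30 days
Anchor: Jan 1, 1917. With p = 1917 - 1 = 1916: (p + p//4 - p//100 + p//400) mod 7 = (1916 + 479 - 19 + 4) mod 7 = 2380 mod 7 = 0 -> Monday (Mon=0 ... Sun=6)
Days before June (Jan-May): 151; June 1 index = (0 + 151) mod 7 = 4 -> Friday
First Tuesday is June 5
Tuesdays: 5, 12, 19, 26

4 Tuesdays


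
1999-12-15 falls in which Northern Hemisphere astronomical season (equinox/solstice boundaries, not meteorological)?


Date: December 15
Astronomical Autumn (approx.; exact equinox/solstice day varies by year): September 22 to December 20
December 15 falls within the Autumn window

Autumn


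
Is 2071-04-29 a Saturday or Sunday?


Anchor: Jan 1, 2071. With p = 2071 - 1 = 2070: (p + p//4 - p//100 + p//400) mod 7 = (2070 + 517 - 20 + 5) mod 7 = 2572 mod 7 = 3 -> Thursday (Mon=0 ... Sun=6)
Day of year: 119; offset = 118
Weekday index = (3 + 118) mod 7 = 2 -> Wednesday
Weekend days: Saturday, Sunday

No


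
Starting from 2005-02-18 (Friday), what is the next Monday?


Current: Friday
Target: Monday
Days ahead: 3

Next Monday: 2005-02-21


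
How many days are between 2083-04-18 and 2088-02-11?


From 2083-04-18 to 2088-02-11
2083-04-18: days before April = 31 + 28 + 31 = 90 (2083 is not a leap year); day of year = 90 + 18 = 108
2088-02-11: days before February = 31; day of year = 31 + 11 = 42
Rest of 2083: 365 - 108 = 257
Full years 2084 (366), 2085 (365), 2086 (365), 2087 (365): 1461
Total = 257 + 1461 + 42 = 1760

1760 days


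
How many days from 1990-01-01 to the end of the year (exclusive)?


Day of year: 1 of 365
Remaining = 365 - 1

364 days


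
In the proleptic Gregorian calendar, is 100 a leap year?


Gregorian leap year rule: divisible by 4, but not by 100, unless also by 400.
100 is divisible by 100 but not 400 -> not a leap year

No


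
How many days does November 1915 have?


November 1915

30 days


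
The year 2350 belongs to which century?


Century = (year - 1) // 100 + 1
= (2350 - 1) // 100 + 1
= 2349 // 100 + 1
= 23 + 1

24th century


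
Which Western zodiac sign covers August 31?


Date: August 31
Conventional tropical zodiac dates: Virgo from August 23 onward; Libra starts September 23
August 31 falls within the Virgo range

Virgo


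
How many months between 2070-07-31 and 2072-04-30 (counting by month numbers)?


From July 2070 to April 2072
2 years * 12 = 24 months, minus 3 months = 21

21 months
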